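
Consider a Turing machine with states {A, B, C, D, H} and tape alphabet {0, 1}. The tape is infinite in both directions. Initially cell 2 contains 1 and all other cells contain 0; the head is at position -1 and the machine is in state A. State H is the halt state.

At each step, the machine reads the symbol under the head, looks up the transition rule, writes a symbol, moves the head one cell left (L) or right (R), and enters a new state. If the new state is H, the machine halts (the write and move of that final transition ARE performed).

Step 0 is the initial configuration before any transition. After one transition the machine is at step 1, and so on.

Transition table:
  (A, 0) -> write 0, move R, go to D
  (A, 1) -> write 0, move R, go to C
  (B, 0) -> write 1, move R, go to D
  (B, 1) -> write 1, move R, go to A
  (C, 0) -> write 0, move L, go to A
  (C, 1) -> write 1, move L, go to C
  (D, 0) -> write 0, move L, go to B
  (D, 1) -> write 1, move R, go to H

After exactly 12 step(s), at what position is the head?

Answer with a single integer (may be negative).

Answer: 3

Derivation:
Step 1: in state A at pos -1, read 0 -> (A,0)->write 0,move R,goto D. Now: state=D, head=0, tape[-2..3]=000010 (head:   ^)
Step 2: in state D at pos 0, read 0 -> (D,0)->write 0,move L,goto B. Now: state=B, head=-1, tape[-2..3]=000010 (head:  ^)
Step 3: in state B at pos -1, read 0 -> (B,0)->write 1,move R,goto D. Now: state=D, head=0, tape[-2..3]=010010 (head:   ^)
Step 4: in state D at pos 0, read 0 -> (D,0)->write 0,move L,goto B. Now: state=B, head=-1, tape[-2..3]=010010 (head:  ^)
Step 5: in state B at pos -1, read 1 -> (B,1)->write 1,move R,goto A. Now: state=A, head=0, tape[-2..3]=010010 (head:   ^)
Step 6: in state A at pos 0, read 0 -> (A,0)->write 0,move R,goto D. Now: state=D, head=1, tape[-2..3]=010010 (head:    ^)
Step 7: in state D at pos 1, read 0 -> (D,0)->write 0,move L,goto B. Now: state=B, head=0, tape[-2..3]=010010 (head:   ^)
Step 8: in state B at pos 0, read 0 -> (B,0)->write 1,move R,goto D. Now: state=D, head=1, tape[-2..3]=011010 (head:    ^)
Step 9: in state D at pos 1, read 0 -> (D,0)->write 0,move L,goto B. Now: state=B, head=0, tape[-2..3]=011010 (head:   ^)
Step 10: in state B at pos 0, read 1 -> (B,1)->write 1,move R,goto A. Now: state=A, head=1, tape[-2..3]=011010 (head:    ^)
Step 11: in state A at pos 1, read 0 -> (A,0)->write 0,move R,goto D. Now: state=D, head=2, tape[-2..3]=011010 (head:     ^)
Step 12: in state D at pos 2, read 1 -> (D,1)->write 1,move R,goto H. Now: state=H, head=3, tape[-2..4]=0110100 (head:      ^)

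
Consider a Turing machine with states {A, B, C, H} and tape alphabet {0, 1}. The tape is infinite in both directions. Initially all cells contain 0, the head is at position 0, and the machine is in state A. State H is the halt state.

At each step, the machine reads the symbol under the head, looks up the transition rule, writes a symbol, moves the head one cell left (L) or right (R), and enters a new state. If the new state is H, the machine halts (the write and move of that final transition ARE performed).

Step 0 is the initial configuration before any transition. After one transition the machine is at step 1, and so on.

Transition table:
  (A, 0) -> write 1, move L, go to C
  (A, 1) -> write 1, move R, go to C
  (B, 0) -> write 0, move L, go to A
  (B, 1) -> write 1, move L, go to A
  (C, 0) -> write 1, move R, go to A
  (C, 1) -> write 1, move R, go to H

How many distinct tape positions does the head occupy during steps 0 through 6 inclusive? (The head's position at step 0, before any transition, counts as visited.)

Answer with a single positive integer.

Step 1: in state A at pos 0, read 0 -> (A,0)->write 1,move L,goto C. Now: state=C, head=-1, tape[-2..1]=0010 (head:  ^)
Step 2: in state C at pos -1, read 0 -> (C,0)->write 1,move R,goto A. Now: state=A, head=0, tape[-2..1]=0110 (head:   ^)
Step 3: in state A at pos 0, read 1 -> (A,1)->write 1,move R,goto C. Now: state=C, head=1, tape[-2..2]=01100 (head:    ^)
Step 4: in state C at pos 1, read 0 -> (C,0)->write 1,move R,goto A. Now: state=A, head=2, tape[-2..3]=011100 (head:     ^)
Step 5: in state A at pos 2, read 0 -> (A,0)->write 1,move L,goto C. Now: state=C, head=1, tape[-2..3]=011110 (head:    ^)
Step 6: in state C at pos 1, read 1 -> (C,1)->write 1,move R,goto H. Now: state=H, head=2, tape[-2..3]=011110 (head:     ^)
Head positions at steps 0..6: starting at 0, distinct positions visited = {-1, 0, 1, 2} -> 4 position(s)

Answer: 4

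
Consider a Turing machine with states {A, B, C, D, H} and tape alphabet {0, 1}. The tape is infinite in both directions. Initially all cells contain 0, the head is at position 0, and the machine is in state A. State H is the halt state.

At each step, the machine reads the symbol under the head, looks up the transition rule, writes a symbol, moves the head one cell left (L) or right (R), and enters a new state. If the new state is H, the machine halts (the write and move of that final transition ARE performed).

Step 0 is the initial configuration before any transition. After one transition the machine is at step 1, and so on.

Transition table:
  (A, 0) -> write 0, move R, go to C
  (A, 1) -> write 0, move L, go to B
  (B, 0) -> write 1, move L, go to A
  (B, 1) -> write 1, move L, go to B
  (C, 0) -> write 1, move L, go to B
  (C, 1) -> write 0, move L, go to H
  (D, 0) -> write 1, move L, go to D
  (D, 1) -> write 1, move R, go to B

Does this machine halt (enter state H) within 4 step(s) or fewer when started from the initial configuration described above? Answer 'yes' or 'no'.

Answer: no

Derivation:
Step 1: in state A at pos 0, read 0 -> (A,0)->write 0,move R,goto C. Now: state=C, head=1, tape[-1..2]=0000 (head:   ^)
Step 2: in state C at pos 1, read 0 -> (C,0)->write 1,move L,goto B. Now: state=B, head=0, tape[-1..2]=0010 (head:  ^)
Step 3: in state B at pos 0, read 0 -> (B,0)->write 1,move L,goto A. Now: state=A, head=-1, tape[-2..2]=00110 (head:  ^)
Step 4: in state A at pos -1, read 0 -> (A,0)->write 0,move R,goto C. Now: state=C, head=0, tape[-2..2]=00110 (head:   ^)
After 4 step(s): state = C (not H) -> not halted within 4 -> no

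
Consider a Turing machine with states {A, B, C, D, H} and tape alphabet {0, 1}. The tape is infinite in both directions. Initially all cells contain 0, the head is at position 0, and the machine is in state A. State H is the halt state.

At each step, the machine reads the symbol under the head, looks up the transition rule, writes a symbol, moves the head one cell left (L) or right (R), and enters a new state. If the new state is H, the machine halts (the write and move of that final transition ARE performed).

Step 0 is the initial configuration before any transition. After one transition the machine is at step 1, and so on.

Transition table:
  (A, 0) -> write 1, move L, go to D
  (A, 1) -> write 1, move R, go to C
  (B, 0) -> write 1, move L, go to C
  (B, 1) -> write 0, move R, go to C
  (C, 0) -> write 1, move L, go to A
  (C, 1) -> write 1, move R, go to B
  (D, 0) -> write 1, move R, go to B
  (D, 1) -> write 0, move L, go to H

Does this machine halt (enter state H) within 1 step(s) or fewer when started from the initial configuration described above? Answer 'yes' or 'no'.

Step 1: in state A at pos 0, read 0 -> (A,0)->write 1,move L,goto D. Now: state=D, head=-1, tape[-2..1]=0010 (head:  ^)
After 1 step(s): state = D (not H) -> not halted within 1 -> no

Answer: no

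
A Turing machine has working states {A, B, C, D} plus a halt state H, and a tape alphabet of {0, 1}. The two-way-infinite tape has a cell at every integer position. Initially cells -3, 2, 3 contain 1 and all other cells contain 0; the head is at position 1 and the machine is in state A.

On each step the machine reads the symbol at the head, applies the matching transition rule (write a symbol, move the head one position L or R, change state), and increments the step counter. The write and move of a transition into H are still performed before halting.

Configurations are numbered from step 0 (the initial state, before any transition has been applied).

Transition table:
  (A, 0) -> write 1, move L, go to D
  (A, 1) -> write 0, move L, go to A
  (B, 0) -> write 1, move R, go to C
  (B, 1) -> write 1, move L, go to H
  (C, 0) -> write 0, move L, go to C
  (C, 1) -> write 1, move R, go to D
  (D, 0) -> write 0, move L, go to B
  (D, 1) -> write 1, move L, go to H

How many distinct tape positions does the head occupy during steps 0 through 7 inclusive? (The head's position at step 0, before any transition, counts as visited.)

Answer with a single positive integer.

Answer: 4

Derivation:
Step 1: in state A at pos 1, read 0 -> (A,0)->write 1,move L,goto D. Now: state=D, head=0, tape[-4..4]=010001110 (head:     ^)
Step 2: in state D at pos 0, read 0 -> (D,0)->write 0,move L,goto B. Now: state=B, head=-1, tape[-4..4]=010001110 (head:    ^)
Step 3: in state B at pos -1, read 0 -> (B,0)->write 1,move R,goto C. Now: state=C, head=0, tape[-4..4]=010101110 (head:     ^)
Step 4: in state C at pos 0, read 0 -> (C,0)->write 0,move L,goto C. Now: state=C, head=-1, tape[-4..4]=010101110 (head:    ^)
Step 5: in state C at pos -1, read 1 -> (C,1)->write 1,move R,goto D. Now: state=D, head=0, tape[-4..4]=010101110 (head:     ^)
Step 6: in state D at pos 0, read 0 -> (D,0)->write 0,move L,goto B. Now: state=B, head=-1, tape[-4..4]=010101110 (head:    ^)
Step 7: in state B at pos -1, read 1 -> (B,1)->write 1,move L,goto H. Now: state=H, head=-2, tape[-4..4]=010101110 (head:   ^)
Head positions at steps 0..7: starting at 1, distinct positions visited = {-2, -1, 0, 1} -> 4 position(s)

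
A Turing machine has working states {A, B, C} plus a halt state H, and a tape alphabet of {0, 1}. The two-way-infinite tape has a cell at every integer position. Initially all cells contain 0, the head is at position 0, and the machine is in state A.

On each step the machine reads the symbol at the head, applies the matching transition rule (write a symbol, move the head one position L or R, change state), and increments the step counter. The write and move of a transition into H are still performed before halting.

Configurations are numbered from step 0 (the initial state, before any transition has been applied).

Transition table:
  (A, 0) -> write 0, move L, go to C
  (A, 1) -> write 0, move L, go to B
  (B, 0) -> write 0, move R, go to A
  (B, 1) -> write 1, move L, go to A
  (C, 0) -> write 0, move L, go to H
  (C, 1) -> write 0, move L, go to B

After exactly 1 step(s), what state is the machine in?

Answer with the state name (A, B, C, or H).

Step 1: in state A at pos 0, read 0 -> (A,0)->write 0,move L,goto C. Now: state=C, head=-1, tape[-2..1]=0000 (head:  ^)

Answer: C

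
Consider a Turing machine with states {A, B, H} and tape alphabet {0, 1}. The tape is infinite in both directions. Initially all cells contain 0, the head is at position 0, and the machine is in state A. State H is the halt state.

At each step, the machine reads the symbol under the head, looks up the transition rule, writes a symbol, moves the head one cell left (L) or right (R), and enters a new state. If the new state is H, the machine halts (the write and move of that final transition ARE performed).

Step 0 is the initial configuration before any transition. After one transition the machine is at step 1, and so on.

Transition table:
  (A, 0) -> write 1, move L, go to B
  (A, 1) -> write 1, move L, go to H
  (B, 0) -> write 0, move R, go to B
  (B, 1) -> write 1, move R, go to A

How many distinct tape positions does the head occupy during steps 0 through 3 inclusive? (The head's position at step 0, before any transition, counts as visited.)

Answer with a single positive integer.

Step 1: in state A at pos 0, read 0 -> (A,0)->write 1,move L,goto B. Now: state=B, head=-1, tape[-2..1]=0010 (head:  ^)
Step 2: in state B at pos -1, read 0 -> (B,0)->write 0,move R,goto B. Now: state=B, head=0, tape[-2..1]=0010 (head:   ^)
Step 3: in state B at pos 0, read 1 -> (B,1)->write 1,move R,goto A. Now: state=A, head=1, tape[-2..2]=00100 (head:    ^)
Head positions at steps 0..3: starting at 0, distinct positions visited = {-1, 0, 1} -> 3 position(s)

Answer: 3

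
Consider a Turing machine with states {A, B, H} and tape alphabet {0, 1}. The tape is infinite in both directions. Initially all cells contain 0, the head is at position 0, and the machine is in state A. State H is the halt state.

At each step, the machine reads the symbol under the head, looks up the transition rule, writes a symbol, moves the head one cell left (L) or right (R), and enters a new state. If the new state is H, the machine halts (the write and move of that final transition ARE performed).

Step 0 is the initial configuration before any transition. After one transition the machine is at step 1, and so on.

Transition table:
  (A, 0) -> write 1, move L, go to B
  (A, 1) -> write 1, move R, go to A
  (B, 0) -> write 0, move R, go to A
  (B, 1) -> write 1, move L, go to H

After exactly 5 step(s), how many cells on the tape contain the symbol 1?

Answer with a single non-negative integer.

Step 1: in state A at pos 0, read 0 -> (A,0)->write 1,move L,goto B. Now: state=B, head=-1, tape[-2..1]=0010 (head:  ^)
Step 2: in state B at pos -1, read 0 -> (B,0)->write 0,move R,goto A. Now: state=A, head=0, tape[-2..1]=0010 (head:   ^)
Step 3: in state A at pos 0, read 1 -> (A,1)->write 1,move R,goto A. Now: state=A, head=1, tape[-2..2]=00100 (head:    ^)
Step 4: in state A at pos 1, read 0 -> (A,0)->write 1,move L,goto B. Now: state=B, head=0, tape[-2..2]=00110 (head:   ^)
Step 5: in state B at pos 0, read 1 -> (B,1)->write 1,move L,goto H. Now: state=H, head=-1, tape[-2..2]=00110 (head:  ^)
Cells containing 1 after step 5: {0, 1} -> 2 cell(s)

Answer: 2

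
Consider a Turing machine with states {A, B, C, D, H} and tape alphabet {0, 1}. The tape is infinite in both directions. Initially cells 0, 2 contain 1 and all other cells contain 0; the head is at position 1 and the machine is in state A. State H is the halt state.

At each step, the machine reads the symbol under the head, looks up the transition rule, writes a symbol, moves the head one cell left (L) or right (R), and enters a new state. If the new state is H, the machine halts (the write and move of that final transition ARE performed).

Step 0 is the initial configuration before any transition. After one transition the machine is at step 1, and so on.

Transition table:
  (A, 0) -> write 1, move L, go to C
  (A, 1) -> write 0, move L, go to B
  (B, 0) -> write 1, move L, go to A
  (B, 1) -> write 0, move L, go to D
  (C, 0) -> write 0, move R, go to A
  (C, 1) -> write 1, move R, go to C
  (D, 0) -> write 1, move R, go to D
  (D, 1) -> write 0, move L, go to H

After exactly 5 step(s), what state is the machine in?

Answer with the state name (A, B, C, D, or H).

Step 1: in state A at pos 1, read 0 -> (A,0)->write 1,move L,goto C. Now: state=C, head=0, tape[-1..3]=01110 (head:  ^)
Step 2: in state C at pos 0, read 1 -> (C,1)->write 1,move R,goto C. Now: state=C, head=1, tape[-1..3]=01110 (head:   ^)
Step 3: in state C at pos 1, read 1 -> (C,1)->write 1,move R,goto C. Now: state=C, head=2, tape[-1..3]=01110 (head:    ^)
Step 4: in state C at pos 2, read 1 -> (C,1)->write 1,move R,goto C. Now: state=C, head=3, tape[-1..4]=011100 (head:     ^)
Step 5: in state C at pos 3, read 0 -> (C,0)->write 0,move R,goto A. Now: state=A, head=4, tape[-1..5]=0111000 (head:      ^)

Answer: A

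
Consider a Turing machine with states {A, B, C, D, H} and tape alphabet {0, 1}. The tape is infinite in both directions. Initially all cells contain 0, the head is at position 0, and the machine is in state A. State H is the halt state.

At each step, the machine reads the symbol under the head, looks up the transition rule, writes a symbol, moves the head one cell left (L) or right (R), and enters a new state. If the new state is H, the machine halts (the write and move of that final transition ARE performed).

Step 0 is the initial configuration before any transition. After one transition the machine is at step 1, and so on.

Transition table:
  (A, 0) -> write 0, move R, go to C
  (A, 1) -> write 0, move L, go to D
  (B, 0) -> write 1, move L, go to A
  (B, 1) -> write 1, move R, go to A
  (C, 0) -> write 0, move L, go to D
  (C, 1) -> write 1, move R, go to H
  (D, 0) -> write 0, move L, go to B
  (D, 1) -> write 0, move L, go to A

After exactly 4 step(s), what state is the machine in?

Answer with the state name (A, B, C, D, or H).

Answer: A

Derivation:
Step 1: in state A at pos 0, read 0 -> (A,0)->write 0,move R,goto C. Now: state=C, head=1, tape[-1..2]=0000 (head:   ^)
Step 2: in state C at pos 1, read 0 -> (C,0)->write 0,move L,goto D. Now: state=D, head=0, tape[-1..2]=0000 (head:  ^)
Step 3: in state D at pos 0, read 0 -> (D,0)->write 0,move L,goto B. Now: state=B, head=-1, tape[-2..2]=00000 (head:  ^)
Step 4: in state B at pos -1, read 0 -> (B,0)->write 1,move L,goto A. Now: state=A, head=-2, tape[-3..2]=001000 (head:  ^)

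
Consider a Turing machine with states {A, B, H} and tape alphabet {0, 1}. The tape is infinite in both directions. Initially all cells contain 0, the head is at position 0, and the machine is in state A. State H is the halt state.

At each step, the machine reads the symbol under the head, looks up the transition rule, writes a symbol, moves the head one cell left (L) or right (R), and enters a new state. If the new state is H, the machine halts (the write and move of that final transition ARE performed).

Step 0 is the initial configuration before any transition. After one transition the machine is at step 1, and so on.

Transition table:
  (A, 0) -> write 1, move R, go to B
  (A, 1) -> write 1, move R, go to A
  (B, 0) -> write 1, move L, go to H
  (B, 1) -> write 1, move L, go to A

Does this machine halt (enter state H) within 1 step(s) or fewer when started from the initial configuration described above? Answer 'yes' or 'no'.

Answer: no

Derivation:
Step 1: in state A at pos 0, read 0 -> (A,0)->write 1,move R,goto B. Now: state=B, head=1, tape[-1..2]=0100 (head:   ^)
After 1 step(s): state = B (not H) -> not halted within 1 -> no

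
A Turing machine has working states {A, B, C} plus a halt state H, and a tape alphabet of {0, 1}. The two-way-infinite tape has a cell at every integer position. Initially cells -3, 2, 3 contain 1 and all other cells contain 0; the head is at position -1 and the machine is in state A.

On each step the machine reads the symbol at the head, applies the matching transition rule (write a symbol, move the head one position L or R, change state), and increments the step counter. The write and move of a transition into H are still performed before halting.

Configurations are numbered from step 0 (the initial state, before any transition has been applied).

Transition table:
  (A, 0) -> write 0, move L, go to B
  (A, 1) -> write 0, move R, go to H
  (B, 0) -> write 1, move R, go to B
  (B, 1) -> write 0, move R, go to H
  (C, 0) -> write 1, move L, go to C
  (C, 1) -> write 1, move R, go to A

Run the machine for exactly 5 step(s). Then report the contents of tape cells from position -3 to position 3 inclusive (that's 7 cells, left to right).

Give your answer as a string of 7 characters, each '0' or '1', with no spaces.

Step 1: in state A at pos -1, read 0 -> (A,0)->write 0,move L,goto B. Now: state=B, head=-2, tape[-4..4]=010000110 (head:   ^)
Step 2: in state B at pos -2, read 0 -> (B,0)->write 1,move R,goto B. Now: state=B, head=-1, tape[-4..4]=011000110 (head:    ^)
Step 3: in state B at pos -1, read 0 -> (B,0)->write 1,move R,goto B. Now: state=B, head=0, tape[-4..4]=011100110 (head:     ^)
Step 4: in state B at pos 0, read 0 -> (B,0)->write 1,move R,goto B. Now: state=B, head=1, tape[-4..4]=011110110 (head:      ^)
Step 5: in state B at pos 1, read 0 -> (B,0)->write 1,move R,goto B. Now: state=B, head=2, tape[-4..4]=011111110 (head:       ^)

Answer: 1111111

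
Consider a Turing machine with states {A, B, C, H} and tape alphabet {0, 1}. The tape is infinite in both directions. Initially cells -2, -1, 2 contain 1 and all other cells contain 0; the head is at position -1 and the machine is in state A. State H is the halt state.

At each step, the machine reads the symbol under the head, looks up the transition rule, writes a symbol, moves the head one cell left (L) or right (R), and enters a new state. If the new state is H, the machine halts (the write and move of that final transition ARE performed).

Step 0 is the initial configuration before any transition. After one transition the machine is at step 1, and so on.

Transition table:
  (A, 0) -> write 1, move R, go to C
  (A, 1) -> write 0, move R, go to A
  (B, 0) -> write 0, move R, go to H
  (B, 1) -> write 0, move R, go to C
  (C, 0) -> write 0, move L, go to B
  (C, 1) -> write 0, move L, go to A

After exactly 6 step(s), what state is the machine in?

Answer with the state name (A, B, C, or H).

Answer: H

Derivation:
Step 1: in state A at pos -1, read 1 -> (A,1)->write 0,move R,goto A. Now: state=A, head=0, tape[-3..3]=0100010 (head:    ^)
Step 2: in state A at pos 0, read 0 -> (A,0)->write 1,move R,goto C. Now: state=C, head=1, tape[-3..3]=0101010 (head:     ^)
Step 3: in state C at pos 1, read 0 -> (C,0)->write 0,move L,goto B. Now: state=B, head=0, tape[-3..3]=0101010 (head:    ^)
Step 4: in state B at pos 0, read 1 -> (B,1)->write 0,move R,goto C. Now: state=C, head=1, tape[-3..3]=0100010 (head:     ^)
Step 5: in state C at pos 1, read 0 -> (C,0)->write 0,move L,goto B. Now: state=B, head=0, tape[-3..3]=0100010 (head:    ^)
Step 6: in state B at pos 0, read 0 -> (B,0)->write 0,move R,goto H. Now: state=H, head=1, tape[-3..3]=0100010 (head:     ^)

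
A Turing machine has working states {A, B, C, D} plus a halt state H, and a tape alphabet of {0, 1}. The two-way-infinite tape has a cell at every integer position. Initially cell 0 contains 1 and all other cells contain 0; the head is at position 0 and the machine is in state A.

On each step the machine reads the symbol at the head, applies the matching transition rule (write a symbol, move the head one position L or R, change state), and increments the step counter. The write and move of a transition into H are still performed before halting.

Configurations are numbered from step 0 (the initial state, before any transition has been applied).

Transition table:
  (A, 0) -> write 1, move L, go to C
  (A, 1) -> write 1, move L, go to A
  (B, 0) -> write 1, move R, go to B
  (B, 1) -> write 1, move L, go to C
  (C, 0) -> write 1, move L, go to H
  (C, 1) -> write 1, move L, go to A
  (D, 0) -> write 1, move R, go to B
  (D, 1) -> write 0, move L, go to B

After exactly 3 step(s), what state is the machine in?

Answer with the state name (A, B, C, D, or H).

Answer: H

Derivation:
Step 1: in state A at pos 0, read 1 -> (A,1)->write 1,move L,goto A. Now: state=A, head=-1, tape[-2..1]=0010 (head:  ^)
Step 2: in state A at pos -1, read 0 -> (A,0)->write 1,move L,goto C. Now: state=C, head=-2, tape[-3..1]=00110 (head:  ^)
Step 3: in state C at pos -2, read 0 -> (C,0)->write 1,move L,goto H. Now: state=H, head=-3, tape[-4..1]=001110 (head:  ^)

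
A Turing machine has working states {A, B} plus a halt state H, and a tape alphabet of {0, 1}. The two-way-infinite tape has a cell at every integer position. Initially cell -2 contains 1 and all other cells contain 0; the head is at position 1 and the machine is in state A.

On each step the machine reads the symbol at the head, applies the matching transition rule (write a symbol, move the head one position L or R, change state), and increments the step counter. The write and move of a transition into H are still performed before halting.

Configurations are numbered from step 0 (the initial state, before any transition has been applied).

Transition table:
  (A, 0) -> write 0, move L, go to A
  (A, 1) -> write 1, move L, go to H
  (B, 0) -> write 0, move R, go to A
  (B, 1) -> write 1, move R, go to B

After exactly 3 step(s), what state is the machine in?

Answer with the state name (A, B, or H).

Step 1: in state A at pos 1, read 0 -> (A,0)->write 0,move L,goto A. Now: state=A, head=0, tape[-3..2]=010000 (head:    ^)
Step 2: in state A at pos 0, read 0 -> (A,0)->write 0,move L,goto A. Now: state=A, head=-1, tape[-3..2]=010000 (head:   ^)
Step 3: in state A at pos -1, read 0 -> (A,0)->write 0,move L,goto A. Now: state=A, head=-2, tape[-3..2]=010000 (head:  ^)

Answer: A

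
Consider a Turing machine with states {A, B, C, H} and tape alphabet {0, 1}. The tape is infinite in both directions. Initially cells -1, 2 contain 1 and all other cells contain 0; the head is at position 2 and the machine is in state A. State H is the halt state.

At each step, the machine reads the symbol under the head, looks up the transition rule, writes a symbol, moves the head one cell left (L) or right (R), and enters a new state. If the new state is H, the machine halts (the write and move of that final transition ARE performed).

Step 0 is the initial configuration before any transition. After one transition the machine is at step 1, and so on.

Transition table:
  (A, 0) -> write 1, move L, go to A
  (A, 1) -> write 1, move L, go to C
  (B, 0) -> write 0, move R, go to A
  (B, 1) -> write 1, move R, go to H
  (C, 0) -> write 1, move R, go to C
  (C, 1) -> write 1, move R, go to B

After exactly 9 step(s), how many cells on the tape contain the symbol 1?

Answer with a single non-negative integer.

Answer: 5

Derivation:
Step 1: in state A at pos 2, read 1 -> (A,1)->write 1,move L,goto C. Now: state=C, head=1, tape[-2..3]=010010 (head:    ^)
Step 2: in state C at pos 1, read 0 -> (C,0)->write 1,move R,goto C. Now: state=C, head=2, tape[-2..3]=010110 (head:     ^)
Step 3: in state C at pos 2, read 1 -> (C,1)->write 1,move R,goto B. Now: state=B, head=3, tape[-2..4]=0101100 (head:      ^)
Step 4: in state B at pos 3, read 0 -> (B,0)->write 0,move R,goto A. Now: state=A, head=4, tape[-2..5]=01011000 (head:       ^)
Step 5: in state A at pos 4, read 0 -> (A,0)->write 1,move L,goto A. Now: state=A, head=3, tape[-2..5]=01011010 (head:      ^)
Step 6: in state A at pos 3, read 0 -> (A,0)->write 1,move L,goto A. Now: state=A, head=2, tape[-2..5]=01011110 (head:     ^)
Step 7: in state A at pos 2, read 1 -> (A,1)->write 1,move L,goto C. Now: state=C, head=1, tape[-2..5]=01011110 (head:    ^)
Step 8: in state C at pos 1, read 1 -> (C,1)->write 1,move R,goto B. Now: state=B, head=2, tape[-2..5]=01011110 (head:     ^)
Step 9: in state B at pos 2, read 1 -> (B,1)->write 1,move R,goto H. Now: state=H, head=3, tape[-2..5]=01011110 (head:      ^)
Cells containing 1 after step 9: {-1, 1, 2, 3, 4} -> 5 cell(s)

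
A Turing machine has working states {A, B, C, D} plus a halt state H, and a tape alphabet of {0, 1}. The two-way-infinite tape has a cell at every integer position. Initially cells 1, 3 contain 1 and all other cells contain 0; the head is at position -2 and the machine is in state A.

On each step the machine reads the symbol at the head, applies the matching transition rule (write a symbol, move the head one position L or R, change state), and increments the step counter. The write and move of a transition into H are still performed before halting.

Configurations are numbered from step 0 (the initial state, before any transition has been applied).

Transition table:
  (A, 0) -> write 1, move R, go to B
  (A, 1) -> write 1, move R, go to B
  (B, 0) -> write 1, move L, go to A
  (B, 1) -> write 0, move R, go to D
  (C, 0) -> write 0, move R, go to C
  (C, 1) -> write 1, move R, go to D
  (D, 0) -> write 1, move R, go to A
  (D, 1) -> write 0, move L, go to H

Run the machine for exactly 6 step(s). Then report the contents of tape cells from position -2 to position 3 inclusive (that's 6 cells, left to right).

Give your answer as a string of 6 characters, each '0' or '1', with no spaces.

Answer: 101101

Derivation:
Step 1: in state A at pos -2, read 0 -> (A,0)->write 1,move R,goto B. Now: state=B, head=-1, tape[-3..4]=01001010 (head:   ^)
Step 2: in state B at pos -1, read 0 -> (B,0)->write 1,move L,goto A. Now: state=A, head=-2, tape[-3..4]=01101010 (head:  ^)
Step 3: in state A at pos -2, read 1 -> (A,1)->write 1,move R,goto B. Now: state=B, head=-1, tape[-3..4]=01101010 (head:   ^)
Step 4: in state B at pos -1, read 1 -> (B,1)->write 0,move R,goto D. Now: state=D, head=0, tape[-3..4]=01001010 (head:    ^)
Step 5: in state D at pos 0, read 0 -> (D,0)->write 1,move R,goto A. Now: state=A, head=1, tape[-3..4]=01011010 (head:     ^)
Step 6: in state A at pos 1, read 1 -> (A,1)->write 1,move R,goto B. Now: state=B, head=2, tape[-3..4]=01011010 (head:      ^)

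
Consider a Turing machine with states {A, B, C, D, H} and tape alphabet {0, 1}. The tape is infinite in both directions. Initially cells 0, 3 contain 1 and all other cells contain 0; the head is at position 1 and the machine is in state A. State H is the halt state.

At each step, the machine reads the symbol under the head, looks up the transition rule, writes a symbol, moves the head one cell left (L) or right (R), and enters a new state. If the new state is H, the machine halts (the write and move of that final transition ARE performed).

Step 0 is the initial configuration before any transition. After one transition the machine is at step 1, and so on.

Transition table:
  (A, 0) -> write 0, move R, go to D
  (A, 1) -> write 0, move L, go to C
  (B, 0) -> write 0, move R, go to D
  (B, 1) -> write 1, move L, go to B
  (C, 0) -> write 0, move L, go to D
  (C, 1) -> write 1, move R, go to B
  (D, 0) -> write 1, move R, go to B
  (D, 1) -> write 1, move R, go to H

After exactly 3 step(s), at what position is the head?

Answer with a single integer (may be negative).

Answer: 2

Derivation:
Step 1: in state A at pos 1, read 0 -> (A,0)->write 0,move R,goto D. Now: state=D, head=2, tape[-1..4]=010010 (head:    ^)
Step 2: in state D at pos 2, read 0 -> (D,0)->write 1,move R,goto B. Now: state=B, head=3, tape[-1..4]=010110 (head:     ^)
Step 3: in state B at pos 3, read 1 -> (B,1)->write 1,move L,goto B. Now: state=B, head=2, tape[-1..4]=010110 (head:    ^)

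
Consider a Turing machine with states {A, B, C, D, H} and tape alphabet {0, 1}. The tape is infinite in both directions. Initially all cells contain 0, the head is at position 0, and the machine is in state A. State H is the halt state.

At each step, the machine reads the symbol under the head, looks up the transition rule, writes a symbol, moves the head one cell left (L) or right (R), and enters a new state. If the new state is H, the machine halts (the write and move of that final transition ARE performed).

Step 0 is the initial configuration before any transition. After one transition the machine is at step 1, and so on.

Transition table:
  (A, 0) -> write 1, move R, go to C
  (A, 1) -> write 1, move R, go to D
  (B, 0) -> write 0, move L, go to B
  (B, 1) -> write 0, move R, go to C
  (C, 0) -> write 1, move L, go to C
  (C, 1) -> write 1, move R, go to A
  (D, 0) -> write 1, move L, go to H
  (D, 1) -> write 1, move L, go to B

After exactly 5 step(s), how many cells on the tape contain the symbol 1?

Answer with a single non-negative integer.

Answer: 3

Derivation:
Step 1: in state A at pos 0, read 0 -> (A,0)->write 1,move R,goto C. Now: state=C, head=1, tape[-1..2]=0100 (head:   ^)
Step 2: in state C at pos 1, read 0 -> (C,0)->write 1,move L,goto C. Now: state=C, head=0, tape[-1..2]=0110 (head:  ^)
Step 3: in state C at pos 0, read 1 -> (C,1)->write 1,move R,goto A. Now: state=A, head=1, tape[-1..2]=0110 (head:   ^)
Step 4: in state A at pos 1, read 1 -> (A,1)->write 1,move R,goto D. Now: state=D, head=2, tape[-1..3]=01100 (head:    ^)
Step 5: in state D at pos 2, read 0 -> (D,0)->write 1,move L,goto H. Now: state=H, head=1, tape[-1..3]=01110 (head:   ^)
Cells containing 1 after step 5: {0, 1, 2} -> 3 cell(s)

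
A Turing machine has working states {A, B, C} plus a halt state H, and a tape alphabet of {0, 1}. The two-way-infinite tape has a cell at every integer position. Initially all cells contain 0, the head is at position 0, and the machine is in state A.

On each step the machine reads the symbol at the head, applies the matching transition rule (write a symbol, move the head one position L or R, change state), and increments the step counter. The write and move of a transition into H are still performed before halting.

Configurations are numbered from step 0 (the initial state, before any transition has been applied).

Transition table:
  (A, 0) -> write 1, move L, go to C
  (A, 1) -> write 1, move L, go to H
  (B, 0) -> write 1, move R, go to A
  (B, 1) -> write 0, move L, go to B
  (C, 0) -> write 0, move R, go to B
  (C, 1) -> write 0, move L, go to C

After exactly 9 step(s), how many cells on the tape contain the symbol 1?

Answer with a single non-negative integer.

Step 1: in state A at pos 0, read 0 -> (A,0)->write 1,move L,goto C. Now: state=C, head=-1, tape[-2..1]=0010 (head:  ^)
Step 2: in state C at pos -1, read 0 -> (C,0)->write 0,move R,goto B. Now: state=B, head=0, tape[-2..1]=0010 (head:   ^)
Step 3: in state B at pos 0, read 1 -> (B,1)->write 0,move L,goto B. Now: state=B, head=-1, tape[-2..1]=0000 (head:  ^)
Step 4: in state B at pos -1, read 0 -> (B,0)->write 1,move R,goto A. Now: state=A, head=0, tape[-2..1]=0100 (head:   ^)
Step 5: in state A at pos 0, read 0 -> (A,0)->write 1,move L,goto C. Now: state=C, head=-1, tape[-2..1]=0110 (head:  ^)
Step 6: in state C at pos -1, read 1 -> (C,1)->write 0,move L,goto C. Now: state=C, head=-2, tape[-3..1]=00010 (head:  ^)
Step 7: in state C at pos -2, read 0 -> (C,0)->write 0,move R,goto B. Now: state=B, head=-1, tape[-3..1]=00010 (head:   ^)
Step 8: in state B at pos -1, read 0 -> (B,0)->write 1,move R,goto A. Now: state=A, head=0, tape[-3..1]=00110 (head:    ^)
Step 9: in state A at pos 0, read 1 -> (A,1)->write 1,move L,goto H. Now: state=H, head=-1, tape[-3..1]=00110 (head:   ^)
Cells containing 1 after step 9: {-1, 0} -> 2 cell(s)

Answer: 2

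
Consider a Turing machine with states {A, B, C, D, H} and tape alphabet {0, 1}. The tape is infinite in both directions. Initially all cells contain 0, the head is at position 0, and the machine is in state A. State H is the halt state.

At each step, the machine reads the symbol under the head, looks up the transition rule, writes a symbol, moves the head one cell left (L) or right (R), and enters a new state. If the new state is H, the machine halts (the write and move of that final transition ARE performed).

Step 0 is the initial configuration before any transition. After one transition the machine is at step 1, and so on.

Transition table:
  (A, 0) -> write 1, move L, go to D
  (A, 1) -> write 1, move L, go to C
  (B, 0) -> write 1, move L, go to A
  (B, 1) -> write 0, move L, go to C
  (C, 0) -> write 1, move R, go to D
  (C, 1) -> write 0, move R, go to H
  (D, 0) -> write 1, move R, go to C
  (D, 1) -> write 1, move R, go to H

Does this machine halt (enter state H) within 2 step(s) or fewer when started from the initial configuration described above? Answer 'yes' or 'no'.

Step 1: in state A at pos 0, read 0 -> (A,0)->write 1,move L,goto D. Now: state=D, head=-1, tape[-2..1]=0010 (head:  ^)
Step 2: in state D at pos -1, read 0 -> (D,0)->write 1,move R,goto C. Now: state=C, head=0, tape[-2..1]=0110 (head:   ^)
After 2 step(s): state = C (not H) -> not halted within 2 -> no

Answer: no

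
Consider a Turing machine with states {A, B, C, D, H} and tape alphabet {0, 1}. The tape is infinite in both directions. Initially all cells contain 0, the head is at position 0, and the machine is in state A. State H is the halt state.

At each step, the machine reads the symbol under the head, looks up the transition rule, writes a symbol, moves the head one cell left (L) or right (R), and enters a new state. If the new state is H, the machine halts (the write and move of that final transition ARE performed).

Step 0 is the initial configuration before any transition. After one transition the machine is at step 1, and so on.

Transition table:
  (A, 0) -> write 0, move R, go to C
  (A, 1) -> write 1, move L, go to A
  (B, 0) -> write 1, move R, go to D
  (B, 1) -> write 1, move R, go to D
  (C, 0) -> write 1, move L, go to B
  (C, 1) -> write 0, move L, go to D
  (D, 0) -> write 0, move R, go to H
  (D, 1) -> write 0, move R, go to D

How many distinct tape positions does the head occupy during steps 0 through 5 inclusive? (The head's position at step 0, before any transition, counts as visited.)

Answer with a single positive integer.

Step 1: in state A at pos 0, read 0 -> (A,0)->write 0,move R,goto C. Now: state=C, head=1, tape[-1..2]=0000 (head:   ^)
Step 2: in state C at pos 1, read 0 -> (C,0)->write 1,move L,goto B. Now: state=B, head=0, tape[-1..2]=0010 (head:  ^)
Step 3: in state B at pos 0, read 0 -> (B,0)->write 1,move R,goto D. Now: state=D, head=1, tape[-1..2]=0110 (head:   ^)
Step 4: in state D at pos 1, read 1 -> (D,1)->write 0,move R,goto D. Now: state=D, head=2, tape[-1..3]=01000 (head:    ^)
Step 5: in state D at pos 2, read 0 -> (D,0)->write 0,move R,goto H. Now: state=H, head=3, tape[-1..4]=010000 (head:     ^)
Head positions at steps 0..5: starting at 0, distinct positions visited = {0, 1, 2, 3} -> 4 position(s)

Answer: 4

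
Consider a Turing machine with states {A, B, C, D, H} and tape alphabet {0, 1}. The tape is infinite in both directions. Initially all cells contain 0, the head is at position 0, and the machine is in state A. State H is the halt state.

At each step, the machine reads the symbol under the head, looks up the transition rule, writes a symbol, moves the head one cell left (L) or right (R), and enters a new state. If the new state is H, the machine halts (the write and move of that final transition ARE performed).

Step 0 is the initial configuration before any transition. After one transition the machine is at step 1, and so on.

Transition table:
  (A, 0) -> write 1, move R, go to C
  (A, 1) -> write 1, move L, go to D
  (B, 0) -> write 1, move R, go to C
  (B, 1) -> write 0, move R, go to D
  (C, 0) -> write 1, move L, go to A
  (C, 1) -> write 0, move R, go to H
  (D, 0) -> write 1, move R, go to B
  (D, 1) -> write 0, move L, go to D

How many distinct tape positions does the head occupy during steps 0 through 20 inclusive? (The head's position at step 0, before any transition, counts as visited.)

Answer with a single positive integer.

Answer: 6

Derivation:
Step 1: in state A at pos 0, read 0 -> (A,0)->write 1,move R,goto C. Now: state=C, head=1, tape[-1..2]=0100 (head:   ^)
Step 2: in state C at pos 1, read 0 -> (C,0)->write 1,move L,goto A. Now: state=A, head=0, tape[-1..2]=0110 (head:  ^)
Step 3: in state A at pos 0, read 1 -> (A,1)->write 1,move L,goto D. Now: state=D, head=-1, tape[-2..2]=00110 (head:  ^)
Step 4: in state D at pos -1, read 0 -> (D,0)->write 1,move R,goto B. Now: state=B, head=0, tape[-2..2]=01110 (head:   ^)
Step 5: in state B at pos 0, read 1 -> (B,1)->write 0,move R,goto D. Now: state=D, head=1, tape[-2..2]=01010 (head:    ^)
Step 6: in state D at pos 1, read 1 -> (D,1)->write 0,move L,goto D. Now: state=D, head=0, tape[-2..2]=01000 (head:   ^)
Step 7: in state D at pos 0, read 0 -> (D,0)->write 1,move R,goto B. Now: state=B, head=1, tape[-2..2]=01100 (head:    ^)
Step 8: in state B at pos 1, read 0 -> (B,0)->write 1,move R,goto C. Now: state=C, head=2, tape[-2..3]=011100 (head:     ^)
Step 9: in state C at pos 2, read 0 -> (C,0)->write 1,move L,goto A. Now: state=A, head=1, tape[-2..3]=011110 (head:    ^)
Step 10: in state A at pos 1, read 1 -> (A,1)->write 1,move L,goto D. Now: state=D, head=0, tape[-2..3]=011110 (head:   ^)
Step 11: in state D at pos 0, read 1 -> (D,1)->write 0,move L,goto D. Now: state=D, head=-1, tape[-2..3]=010110 (head:  ^)
Step 12: in state D at pos -1, read 1 -> (D,1)->write 0,move L,goto D. Now: state=D, head=-2, tape[-3..3]=0000110 (head:  ^)
Step 13: in state D at pos -2, read 0 -> (D,0)->write 1,move R,goto B. Now: state=B, head=-1, tape[-3..3]=0100110 (head:   ^)
Step 14: in state B at pos -1, read 0 -> (B,0)->write 1,move R,goto C. Now: state=C, head=0, tape[-3..3]=0110110 (head:    ^)
Step 15: in state C at pos 0, read 0 -> (C,0)->write 1,move L,goto A. Now: state=A, head=-1, tape[-3..3]=0111110 (head:   ^)
Step 16: in state A at pos -1, read 1 -> (A,1)->write 1,move L,goto D. Now: state=D, head=-2, tape[-3..3]=0111110 (head:  ^)
Step 17: in state D at pos -2, read 1 -> (D,1)->write 0,move L,goto D. Now: state=D, head=-3, tape[-4..3]=00011110 (head:  ^)
Step 18: in state D at pos -3, read 0 -> (D,0)->write 1,move R,goto B. Now: state=B, head=-2, tape[-4..3]=01011110 (head:   ^)
Step 19: in state B at pos -2, read 0 -> (B,0)->write 1,move R,goto C. Now: state=C, head=-1, tape[-4..3]=01111110 (head:    ^)
Step 20: in state C at pos -1, read 1 -> (C,1)->write 0,move R,goto H. Now: state=H, head=0, tape[-4..3]=01101110 (head:     ^)
Head positions at steps 0..20: starting at 0, distinct positions visited = {-3, -2, -1, 0, 1, 2} -> 6 position(s)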